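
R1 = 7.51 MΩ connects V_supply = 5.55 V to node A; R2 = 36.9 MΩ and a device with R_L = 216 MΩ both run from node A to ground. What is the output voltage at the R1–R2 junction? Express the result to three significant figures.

V_out ≈ 4.48 V

The load sits in parallel with R2, giving an effective lower resistance R2' = R2·R_L/(R2+R_L) = 31.52 MΩ.
Now apply the divider: V_out = 5.55 × 0.8076 = 4.482 V.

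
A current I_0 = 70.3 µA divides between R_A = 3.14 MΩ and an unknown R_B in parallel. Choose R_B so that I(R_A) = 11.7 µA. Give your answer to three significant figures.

R_B ≈ 0.627 MΩ

In a two-way split, I_A/I_0 = R_B/(R_A + R_B).
11.7/70.3 = R_B/(R_A + R_B) → R_B = R_A · (0.1664)/(1 − 0.1664) = 3.14 × 0.1997 = 0.6269 MΩ.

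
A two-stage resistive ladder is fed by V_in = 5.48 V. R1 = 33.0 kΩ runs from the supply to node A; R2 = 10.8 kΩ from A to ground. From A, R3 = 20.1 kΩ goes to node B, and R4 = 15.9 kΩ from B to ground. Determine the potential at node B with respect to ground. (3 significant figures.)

The second stage (R3 + R4 = 36.00 kΩ) loads node A in parallel with R2.
Effective lower resistance at A: R2 ‖ 36.00 = 8.308 kΩ.
First divider: V_A = V_in · 8.308/(33.0 + 8.308) = 1.102 V.
Stage 2 is unloaded, so V_B = V_A · R4/(R3+R4) = 1.102 × 15.9/36.00 = 0.4868 V.

V_B ≈ 0.487 V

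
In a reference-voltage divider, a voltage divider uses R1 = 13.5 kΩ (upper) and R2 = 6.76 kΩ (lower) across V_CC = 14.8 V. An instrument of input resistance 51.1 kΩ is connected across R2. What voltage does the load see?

V_out ≈ 4.54 V

First combine the lower leg with the load: R2 ‖ R_L = 5.970 kΩ.
Now apply the divider: V_out = 14.8 × 0.3066 = 4.538 V.
(Unloaded it would be 4.94 V; the load pulls it down.)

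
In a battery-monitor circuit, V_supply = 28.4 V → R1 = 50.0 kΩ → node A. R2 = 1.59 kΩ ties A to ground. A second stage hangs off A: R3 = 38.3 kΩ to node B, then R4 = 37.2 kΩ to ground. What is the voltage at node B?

Node A sees R2 in parallel with the series input of stage 2, R3 + R4 = 75.50 kΩ.
Effective lower resistance at A: R2 ‖ 75.50 = 1.557 kΩ.
So V_A = 28.4 × 0.03020 = 0.8578 V.
Stage 2 is unloaded, so V_B = V_A · R4/(R3+R4) = 0.8578 × 37.2/75.50 = 0.4226 V.

V_B ≈ 0.423 V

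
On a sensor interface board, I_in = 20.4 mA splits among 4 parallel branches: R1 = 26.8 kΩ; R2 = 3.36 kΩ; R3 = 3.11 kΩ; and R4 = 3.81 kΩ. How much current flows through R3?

I ≈ 7.14 mA

ΣG = 1/26.8 + 1/3.36 + 1/3.11 + 1/3.81 = 0.9189.
R3 takes the fraction G_k/ΣG = 0.3215/0.9189 = 0.3499, so I = 20.4 × 0.3499 = 7.138 mA.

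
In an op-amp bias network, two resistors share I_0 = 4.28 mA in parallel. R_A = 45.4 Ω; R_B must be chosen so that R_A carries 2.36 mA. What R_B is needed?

In a two-way split, I_A/I_0 = R_B/(R_A + R_B).
2.36/4.28 = R_B/(R_A + R_B) → R_B = R_A · (0.5514)/(1 − 0.5514) = 45.4 × 1.229 = 55.80 Ω.

R_B ≈ 55.8 Ω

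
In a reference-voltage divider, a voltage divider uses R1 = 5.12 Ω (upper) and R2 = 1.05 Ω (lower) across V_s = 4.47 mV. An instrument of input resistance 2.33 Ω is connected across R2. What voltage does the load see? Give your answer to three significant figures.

V_out ≈ 0.554 mV

First combine the lower leg with the load: R2 ‖ R_L = 0.7238 Ω.
Now apply the divider: V_out = 4.47 × 0.1239 = 0.5537 mV.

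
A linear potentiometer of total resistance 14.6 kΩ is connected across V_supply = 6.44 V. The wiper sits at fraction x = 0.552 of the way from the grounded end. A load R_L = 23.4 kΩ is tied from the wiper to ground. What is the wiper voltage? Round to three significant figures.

The pot divides into 6.541 kΩ above the wiper and 8.059 kΩ below.
(x·R_p) ‖ R_L = 5.995 kΩ.
Then V_out = V_supply · 5.995/(6.541 + 5.995) = 3.080 V.
(Unloaded: V_out = x·V_supply = 3.55 V.)

V_out ≈ 3.08 V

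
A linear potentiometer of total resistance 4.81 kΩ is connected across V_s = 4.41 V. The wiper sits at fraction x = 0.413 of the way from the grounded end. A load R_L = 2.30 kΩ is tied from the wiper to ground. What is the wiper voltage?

V_out ≈ 1.21 V

The pot divides into 2.823 kΩ above the wiper and 1.987 kΩ below.
Lower segment in parallel with the load: 1.987 ‖ 2.30 = 1.066 kΩ.
Then V_out = V_s · 1.066/(2.823 + 1.066) = 1.209 V.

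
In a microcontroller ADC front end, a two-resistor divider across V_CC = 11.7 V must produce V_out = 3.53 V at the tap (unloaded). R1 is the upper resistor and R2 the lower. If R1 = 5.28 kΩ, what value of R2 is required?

R2 ≈ 2.28 kΩ

The divider ratio is R2/(R1+R2) = 3.53/11.7 = 0.3017.
Rearranging, R2 = R1·k/(1−k) = 5.28 × 0.4321 = 2.281 kΩ.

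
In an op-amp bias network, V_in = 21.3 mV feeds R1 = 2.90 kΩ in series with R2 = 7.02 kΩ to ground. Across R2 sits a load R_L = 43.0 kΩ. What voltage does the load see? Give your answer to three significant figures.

V_out ≈ 14.4 mV

R2 ‖ R_L = (7.02 × 43.0)/(7.02 + 43.0) = 6.035 kΩ.
Then V_out = V_in · R2'/(R1 + R2') = 21.3 × 6.035/8.935 = 14.39 mV.
(Unloaded it would be 15.1 mV; the load pulls it down.)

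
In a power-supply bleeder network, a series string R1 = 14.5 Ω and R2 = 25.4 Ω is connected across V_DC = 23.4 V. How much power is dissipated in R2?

Series current I = V_DC/ΣR = 23.4/39.90 = 0.5865 A.
P(R2) = I²·R2 = (0.5865)² × 25.4 = 8.736 W.

P ≈ 8.74 W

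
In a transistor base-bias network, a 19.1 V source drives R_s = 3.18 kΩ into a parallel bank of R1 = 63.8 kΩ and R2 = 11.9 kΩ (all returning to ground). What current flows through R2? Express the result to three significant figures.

I ≈ 1.22 mA

Equivalent of the parallel group: R_p = 10.03 kΩ.
V_A = 19.1 × 10.03/13.21 = 14.50 V.
I(R2) = V_A / R2 = 14.50/11.9 = 1.219 mA.
(Check via current divider: I_total = 1.446 mA; share G_k/ΣG = 0.8428 → same result.)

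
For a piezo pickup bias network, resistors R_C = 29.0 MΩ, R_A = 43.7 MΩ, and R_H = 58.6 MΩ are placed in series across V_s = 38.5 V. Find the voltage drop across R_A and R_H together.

Total series resistance ΣR = 29.0 + 43.7 + 58.6 = 131.3 MΩ.
R_{R_A..R_H} = 43.7 + 58.6 = 102.3 MΩ.
V = V_s · R/ΣR = 38.5 × 0.7791 = 30.00 V.

V ≈ 30.0 V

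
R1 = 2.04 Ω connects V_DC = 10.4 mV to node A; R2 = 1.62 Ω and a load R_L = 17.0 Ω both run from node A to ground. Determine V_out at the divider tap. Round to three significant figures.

R2 ‖ R_L = (1.62 × 17.0)/(1.62 + 17.0) = 1.479 Ω.
Now apply the divider: V_out = 10.4 × 0.4203 = 4.371 mV.

V_out ≈ 4.37 mV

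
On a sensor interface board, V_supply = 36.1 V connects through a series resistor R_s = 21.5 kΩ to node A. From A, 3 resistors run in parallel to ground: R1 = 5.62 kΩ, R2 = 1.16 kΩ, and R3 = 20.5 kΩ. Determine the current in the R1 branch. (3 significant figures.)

I ≈ 0.263 mA

Parallel bank: R_p = 1/(1/5.62 + 1/1.16 + 1/20.5) = 0.9185 kΩ.
V_A = 36.1 × 0.9185/22.42 = 1.479 V.
Branch current I = V_A/R1 = 1.479/5.62 = 0.2632 mA.
(Check via current divider: I_total = 1.610 mA; share G_k/ΣG = 0.1634 → same result.)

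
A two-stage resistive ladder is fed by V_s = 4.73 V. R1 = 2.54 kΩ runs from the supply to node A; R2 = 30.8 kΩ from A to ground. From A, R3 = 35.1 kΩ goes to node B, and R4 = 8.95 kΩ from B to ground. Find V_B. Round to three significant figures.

Looking into the second stage from A: R3 + R4 = 44.05 kΩ appears in parallel with R2.
Effective lower resistance at A: R2 ‖ 44.05 = 18.13 kΩ.
V_A = 4.73 × 18.13/(2.54 + 18.13) = 4.149 V.
V_B = V_A × 0.2032 = 0.8429 V.

V_B ≈ 0.843 V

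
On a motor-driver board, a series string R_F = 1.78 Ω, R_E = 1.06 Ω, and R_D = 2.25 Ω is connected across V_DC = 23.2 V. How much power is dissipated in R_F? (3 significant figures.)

P ≈ 37.0 W

Series current I = V_DC/ΣR = 23.2/5.090 = 4.558 A.
V(R_F) = I·R = 8.113 V; P = V·I = 8.113 × 4.558 = 36.98 W.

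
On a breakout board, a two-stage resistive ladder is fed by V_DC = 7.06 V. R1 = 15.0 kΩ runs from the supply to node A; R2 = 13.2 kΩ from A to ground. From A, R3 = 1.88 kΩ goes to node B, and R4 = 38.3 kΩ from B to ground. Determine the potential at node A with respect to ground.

Node A sees R2 in parallel with the series input of stage 2, R3 + R4 = 40.18 kΩ.
R2 ‖ (R3+R4) = 9.936 kΩ.
So V_A = 7.06 × 0.3985 = 2.813 V.

V_A ≈ 2.81 V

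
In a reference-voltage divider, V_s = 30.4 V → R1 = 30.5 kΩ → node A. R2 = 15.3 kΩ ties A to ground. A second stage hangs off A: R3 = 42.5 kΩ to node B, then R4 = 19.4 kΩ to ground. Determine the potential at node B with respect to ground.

Looking into the second stage from A: R3 + R4 = 61.90 kΩ appears in parallel with R2.
Effective lower resistance at A: R2 ‖ 61.90 = 12.27 kΩ.
V_A = 30.4 × 12.27/(30.5 + 12.27) = 8.720 V.
Then the unloaded second divider: V_B = V_A × R4/(R3+R4) = 8.720 × 0.3134 = 2.733 V.

V_B ≈ 2.73 V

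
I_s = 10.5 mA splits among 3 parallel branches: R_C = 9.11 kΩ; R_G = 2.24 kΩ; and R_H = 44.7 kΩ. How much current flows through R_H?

I ≈ 0.406 mA

ΣG = 1/9.11 + 1/2.24 + 1/44.7 = 0.5786.
Current divider: I(R_H) = I_s · G_k/ΣG = 10.5 × (0.02237/0.5786) = 10.5 × 0.03867 = 0.4060 mA.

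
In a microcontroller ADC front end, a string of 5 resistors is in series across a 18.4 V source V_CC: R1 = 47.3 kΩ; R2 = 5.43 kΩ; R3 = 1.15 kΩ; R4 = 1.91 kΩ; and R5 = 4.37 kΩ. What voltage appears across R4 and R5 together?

Series total: ΣR = 47.3 + 5.43 + 1.15 + 1.91 + 4.37 = 60.16 kΩ.
R_{R4..R5} = 1.91 + 4.37 = 6.280 kΩ.
By the voltage-divider rule, V = 18.4 × 6.280/60.16 = 1.921 V.

V ≈ 1.92 V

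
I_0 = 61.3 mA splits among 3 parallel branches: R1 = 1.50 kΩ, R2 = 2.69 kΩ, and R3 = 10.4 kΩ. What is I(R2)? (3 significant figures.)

I ≈ 20.1 mA

Conductances: ΣG = 1/1.50 + 1/2.69 + 1/10.4 = 1.135 (1/kΩ).
By the current-divider rule, I = I_0 · G_k/ΣG = 61.3 × 0.3277 = 20.09 mA.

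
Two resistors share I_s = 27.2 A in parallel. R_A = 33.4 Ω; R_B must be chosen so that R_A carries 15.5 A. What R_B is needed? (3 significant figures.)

R_B ≈ 44.2 Ω

The fraction through R_A equals R_B/(R_A+R_B).
15.5/27.2 = R_B/(R_A + R_B) → R_B = R_A · (0.5699)/(1 − 0.5699) = 33.4 × 1.325 = 44.25 Ω.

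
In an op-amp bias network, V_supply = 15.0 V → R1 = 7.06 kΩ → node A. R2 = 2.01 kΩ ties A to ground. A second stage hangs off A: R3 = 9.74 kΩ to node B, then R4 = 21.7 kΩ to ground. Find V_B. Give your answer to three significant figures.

Node A sees R2 in parallel with the series input of stage 2, R3 + R4 = 31.44 kΩ.
Effective lower resistance at A: R2 ‖ 31.44 = 1.889 kΩ.
First divider: V_A = V_supply · 1.889/(7.06 + 1.889) = 3.167 V.
Stage 2 is unloaded, so V_B = V_A · R4/(R3+R4) = 3.167 × 21.7/31.44 = 2.186 V.

V_B ≈ 2.19 V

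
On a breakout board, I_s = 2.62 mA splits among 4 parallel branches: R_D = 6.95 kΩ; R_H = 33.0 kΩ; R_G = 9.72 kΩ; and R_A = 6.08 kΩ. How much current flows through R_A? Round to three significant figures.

ΣG = 1/6.95 + 1/33.0 + 1/9.72 + 1/6.08 = 0.4415.
Current divider: I(R_A) = I_s · G_k/ΣG = 2.62 × (0.1645/0.4415) = 2.62 × 0.3725 = 0.9759 mA.

I ≈ 0.976 mA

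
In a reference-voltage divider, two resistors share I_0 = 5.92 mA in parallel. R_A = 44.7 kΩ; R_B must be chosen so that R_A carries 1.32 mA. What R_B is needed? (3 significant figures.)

The fraction through R_A equals R_B/(R_A+R_B).
1.32/5.92 = R_B/(R_A + R_B) → R_B = R_A · (0.2230)/(1 − 0.2230) = 44.7 × 0.2870 = 12.83 kΩ.

R_B ≈ 12.8 kΩ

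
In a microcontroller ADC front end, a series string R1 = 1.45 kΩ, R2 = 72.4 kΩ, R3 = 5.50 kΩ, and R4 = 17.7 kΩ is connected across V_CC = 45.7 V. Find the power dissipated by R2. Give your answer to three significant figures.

P ≈ 16.1 mW

The common current is I = 45.7/97.05 = 0.4709 mA.
P = I²R = 0.2217 × 72.4 = 16.05 mW.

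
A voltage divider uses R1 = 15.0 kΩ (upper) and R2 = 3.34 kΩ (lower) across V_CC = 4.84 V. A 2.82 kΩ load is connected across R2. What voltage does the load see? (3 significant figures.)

First combine the lower leg with the load: R2 ‖ R_L = 1.529 kΩ.
Now apply the divider: V_out = 4.84 × 0.09251 = 0.4477 V.
(Unloaded it would be 0.881 V; the load pulls it down.)

V_out ≈ 0.448 V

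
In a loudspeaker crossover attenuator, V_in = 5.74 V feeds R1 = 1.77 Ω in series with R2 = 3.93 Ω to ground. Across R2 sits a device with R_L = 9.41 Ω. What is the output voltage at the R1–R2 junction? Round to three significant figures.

V_out ≈ 3.50 V

R2 ‖ R_L = (3.93 × 9.41)/(3.93 + 9.41) = 2.772 Ω.
Voltage divider with the loaded lower leg: V_out = 5.74 × 2.772/(1.77 + 2.772) = 5.74 × 0.6103 = 3.503 V.
(Unloaded it would be 3.96 V; the load pulls it down.)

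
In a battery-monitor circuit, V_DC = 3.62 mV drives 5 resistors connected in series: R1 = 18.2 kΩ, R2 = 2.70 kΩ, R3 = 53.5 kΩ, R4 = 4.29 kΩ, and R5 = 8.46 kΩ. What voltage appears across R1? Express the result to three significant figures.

V ≈ 0.756 mV

ΣR = 18.2 + 2.70 + 53.5 + 4.29 + 8.46 = 87.15 kΩ.
By the voltage-divider rule, V = 3.62 × 18.20/87.15 = 0.7560 mV.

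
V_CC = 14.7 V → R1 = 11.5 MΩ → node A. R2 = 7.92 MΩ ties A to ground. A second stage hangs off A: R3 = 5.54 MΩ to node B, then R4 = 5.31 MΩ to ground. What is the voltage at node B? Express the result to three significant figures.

V_B ≈ 2.05 V

Looking into the second stage from A: R3 + R4 = 10.85 MΩ appears in parallel with R2.
Effective lower resistance at A: R2 ‖ 10.85 = 4.578 MΩ.
So V_A = 14.7 × 0.2847 = 4.186 V.
Then the unloaded second divider: V_B = V_A × R4/(R3+R4) = 4.186 × 0.4894 = 2.049 V.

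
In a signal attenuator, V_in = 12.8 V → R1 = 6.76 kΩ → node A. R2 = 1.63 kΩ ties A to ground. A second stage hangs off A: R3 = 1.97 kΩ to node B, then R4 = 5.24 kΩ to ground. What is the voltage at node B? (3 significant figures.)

V_B ≈ 1.53 V

Node A sees R2 in parallel with the series input of stage 2, R3 + R4 = 7.210 kΩ.
Effective lower resistance at A: R2 ‖ 7.210 = 1.329 kΩ.
First divider: V_A = V_in · 1.329/(6.76 + 1.329) = 2.104 V.
Stage 2 is unloaded, so V_B = V_A · R4/(R3+R4) = 2.104 × 5.24/7.210 = 1.529 V.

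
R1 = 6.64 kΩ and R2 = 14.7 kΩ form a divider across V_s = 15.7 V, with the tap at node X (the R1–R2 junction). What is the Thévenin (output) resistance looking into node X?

R_th ≈ 4.57 kΩ

Zeroing V_s shorts the top of R1 to ground, so R_th = R1 ‖ R2 = 4.574 kΩ.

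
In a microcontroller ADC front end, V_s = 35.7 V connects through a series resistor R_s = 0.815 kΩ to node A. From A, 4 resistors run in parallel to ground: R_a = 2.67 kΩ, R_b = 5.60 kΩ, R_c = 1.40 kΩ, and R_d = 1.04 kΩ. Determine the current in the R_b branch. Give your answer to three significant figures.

I ≈ 2.26 mA

Parallel bank: R_p = 1/(1/2.67 + 1/5.60 + 1/1.40 + 1/1.04) = 0.4486 kΩ.
Node voltage V_A = V_s · R_p/(R_s + R_p) = 35.7 × 0.3550 = 12.67 V.
Branch current I = V_A/R_b = 12.67/5.60 = 2.263 mA.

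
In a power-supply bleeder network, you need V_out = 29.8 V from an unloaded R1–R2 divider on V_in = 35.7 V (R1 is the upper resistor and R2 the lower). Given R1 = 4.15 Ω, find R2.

R2 ≈ 21.0 Ω

V_out/V_in = R2/(R1+R2) = 0.8347.
R2 = R1 · 0.8347/(1 − 0.8347) = 20.96 Ω.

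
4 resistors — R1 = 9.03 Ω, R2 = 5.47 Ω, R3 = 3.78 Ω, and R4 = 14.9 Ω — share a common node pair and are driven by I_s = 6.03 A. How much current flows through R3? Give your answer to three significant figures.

I ≈ 2.55 A

Conductances: ΣG = 1/9.03 + 1/5.47 + 1/3.78 + 1/14.9 = 0.6252 (1/Ω).
R3 takes the fraction G_k/ΣG = 0.2646/0.6252 = 0.4231, so I = 6.03 × 0.4231 = 2.551 A.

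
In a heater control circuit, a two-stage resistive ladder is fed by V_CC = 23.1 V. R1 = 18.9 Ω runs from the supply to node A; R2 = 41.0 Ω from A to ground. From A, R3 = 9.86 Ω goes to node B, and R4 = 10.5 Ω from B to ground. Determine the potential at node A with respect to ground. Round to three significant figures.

Node A sees R2 in parallel with the series input of stage 2, R3 + R4 = 20.36 Ω.
R2 ‖ (R3+R4) = 13.60 Ω.
So V_A = 23.1 × 0.4185 = 9.668 V.

V_A ≈ 9.67 V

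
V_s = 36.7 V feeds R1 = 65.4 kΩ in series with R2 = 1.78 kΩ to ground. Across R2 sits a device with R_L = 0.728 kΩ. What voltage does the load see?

V_out ≈ 0.288 V

The load sits in parallel with R2, giving an effective lower resistance R2' = R2·R_L/(R2+R_L) = 0.5167 kΩ.
Voltage divider with the loaded lower leg: V_out = 36.7 × 0.5167/(65.4 + 0.5167) = 36.7 × 0.007838 = 0.2877 V.
(Unloaded it would be 0.972 V; the load pulls it down.)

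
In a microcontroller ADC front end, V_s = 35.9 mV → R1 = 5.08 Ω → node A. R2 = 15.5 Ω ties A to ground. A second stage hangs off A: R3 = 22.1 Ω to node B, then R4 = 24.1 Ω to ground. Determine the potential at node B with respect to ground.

Node A sees R2 in parallel with the series input of stage 2, R3 + R4 = 46.20 Ω.
R2 ‖ (R3+R4) = 11.61 Ω.
V_A = 35.9 × 11.61/(5.08 + 11.61) = 24.97 mV.
Stage 2 is unloaded, so V_B = V_A · R4/(R3+R4) = 24.97 × 24.1/46.20 = 13.03 mV.

V_B ≈ 13.0 mV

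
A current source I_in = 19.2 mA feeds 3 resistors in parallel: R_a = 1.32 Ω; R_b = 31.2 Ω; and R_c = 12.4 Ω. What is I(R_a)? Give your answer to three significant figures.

ΣG = 1/1.32 + 1/31.2 + 1/12.4 = 0.8703.
By the current-divider rule, I = I_in · G_k/ΣG = 19.2 × 0.8705 = 16.71 mA.

I ≈ 16.7 mA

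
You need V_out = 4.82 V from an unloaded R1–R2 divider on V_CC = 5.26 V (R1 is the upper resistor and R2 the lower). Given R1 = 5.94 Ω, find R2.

R2 ≈ 65.1 Ω

Required fraction k = V_out/V_CC = 0.9163.
Rearranging, R2 = R1·k/(1−k) = 5.94 × 10.95 = 65.07 Ω.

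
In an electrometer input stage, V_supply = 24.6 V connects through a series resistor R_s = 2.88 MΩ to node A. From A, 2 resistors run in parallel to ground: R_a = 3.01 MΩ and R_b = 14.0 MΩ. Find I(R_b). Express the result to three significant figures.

Equivalent of the parallel group: R_p = 2.477 MΩ.
V_A = 24.6 × 2.477/5.357 = 11.38 V.
I(R_b) = V_A / R_b = 11.38/14.0 = 0.8125 µA.

I ≈ 0.813 µA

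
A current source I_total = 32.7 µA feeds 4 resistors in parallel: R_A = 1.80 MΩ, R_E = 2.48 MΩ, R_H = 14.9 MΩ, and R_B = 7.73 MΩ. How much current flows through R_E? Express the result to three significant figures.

I ≈ 11.4 µA

ΣG = 1/1.80 + 1/2.48 + 1/14.9 + 1/7.73 = 1.155.
R_E takes the fraction G_k/ΣG = 0.4032/1.155 = 0.3490, so I = 32.7 × 0.3490 = 11.41 µA.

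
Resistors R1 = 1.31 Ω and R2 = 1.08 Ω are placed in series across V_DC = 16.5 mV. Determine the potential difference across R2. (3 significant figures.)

V ≈ 7.46 mV

ΣR = 1.31 + 1.08 = 2.390 Ω.
By the voltage-divider rule, V = 16.5 × 1.080/2.390 = 7.456 mV.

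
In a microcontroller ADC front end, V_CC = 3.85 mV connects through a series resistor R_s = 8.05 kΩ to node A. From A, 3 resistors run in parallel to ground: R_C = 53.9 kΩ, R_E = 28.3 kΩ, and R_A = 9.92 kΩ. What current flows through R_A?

I ≈ 0.173 µA

Combine the parallel branches: R_p = (1/53.9 + 1/28.3 + 1/9.92)⁻¹ = 6.464 kΩ.
Node voltage V_A = V_CC · R_p/(R_s + R_p) = 3.85 × 0.4454 = 1.715 mV.
I(R_A) = V_A / R_A = 1.715/9.92 = 0.1729 µA.
(Equivalently: I_total = 0.2653 µA, then current-divider fraction G_k/ΣG = 0.6516.)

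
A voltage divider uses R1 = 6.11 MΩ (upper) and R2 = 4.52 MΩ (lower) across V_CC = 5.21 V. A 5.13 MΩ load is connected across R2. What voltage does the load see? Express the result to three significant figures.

V_out ≈ 1.47 V

R2 ‖ R_L = (4.52 × 5.13)/(4.52 + 5.13) = 2.403 MΩ.
Voltage divider with the loaded lower leg: V_out = 5.21 × 2.403/(6.11 + 2.403) = 5.21 × 0.2823 = 1.471 V.
(Unloaded it would be 2.22 V; the load pulls it down.)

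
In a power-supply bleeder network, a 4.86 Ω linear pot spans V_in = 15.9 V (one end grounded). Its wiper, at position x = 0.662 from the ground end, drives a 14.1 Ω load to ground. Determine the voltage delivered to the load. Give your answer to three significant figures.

V_out ≈ 9.77 V

Split the track: R_lower = x·R_p = 3.217 Ω, R_upper = (1−x)·R_p = 1.643 Ω.
(x·R_p) ‖ R_L = 2.620 Ω.
Then V_out = V_in · 2.620/(1.643 + 2.620) = 9.772 V.
(Unloaded: V_out = x·V_in = 10.5 V.)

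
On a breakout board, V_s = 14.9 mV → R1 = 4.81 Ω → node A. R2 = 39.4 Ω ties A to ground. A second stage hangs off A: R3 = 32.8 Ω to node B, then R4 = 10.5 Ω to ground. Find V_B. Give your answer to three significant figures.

The second stage (R3 + R4 = 43.30 Ω) loads node A in parallel with R2.
Effective lower resistance at A: R2 ‖ 43.30 = 20.63 Ω.
First divider: V_A = V_s · 20.63/(4.81 + 20.63) = 12.08 mV.
Then the unloaded second divider: V_B = V_A × R4/(R3+R4) = 12.08 × 0.2425 = 2.930 mV.

V_B ≈ 2.93 mV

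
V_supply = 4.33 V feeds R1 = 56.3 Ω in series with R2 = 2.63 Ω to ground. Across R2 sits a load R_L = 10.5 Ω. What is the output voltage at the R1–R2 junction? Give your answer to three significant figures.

V_out ≈ 0.156 V

The load sits in parallel with R2, giving an effective lower resistance R2' = R2·R_L/(R2+R_L) = 2.103 Ω.
Voltage divider with the loaded lower leg: V_out = 4.33 × 2.103/(56.3 + 2.103) = 4.33 × 0.03601 = 0.1559 V.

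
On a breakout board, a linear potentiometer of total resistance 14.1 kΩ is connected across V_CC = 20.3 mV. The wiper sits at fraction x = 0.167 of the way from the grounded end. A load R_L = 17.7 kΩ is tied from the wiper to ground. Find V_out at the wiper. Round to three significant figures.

Lower segment x·R_p = 2.355 kΩ; upper segment (1−x)·R_p = 11.75 kΩ.
Lower segment in parallel with the load: 2.355 ‖ 17.7 = 2.078 kΩ.
Then V_out = V_CC · 2.078/(11.75 + 2.078) = 3.052 mV.

V_out ≈ 3.05 mV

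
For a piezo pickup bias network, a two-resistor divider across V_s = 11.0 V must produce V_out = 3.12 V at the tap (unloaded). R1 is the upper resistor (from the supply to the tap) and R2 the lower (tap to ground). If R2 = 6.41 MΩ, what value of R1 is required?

V_out/V_s = R2/(R1+R2) = 0.2836.
Rearranging, R1 = R2·(1−k)/k = 6.41 × 2.526 = 16.19 MΩ.

R1 ≈ 16.2 MΩ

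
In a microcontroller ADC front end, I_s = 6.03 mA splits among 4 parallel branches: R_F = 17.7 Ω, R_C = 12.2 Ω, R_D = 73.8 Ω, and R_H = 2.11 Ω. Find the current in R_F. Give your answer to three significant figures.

I ≈ 0.544 mA

Conductances: ΣG = 1/17.7 + 1/12.2 + 1/73.8 + 1/2.11 = 0.6259 (1/Ω).
Current divider: I(R_F) = I_s · G_k/ΣG = 6.03 × (0.05650/0.6259) = 6.03 × 0.09026 = 0.5443 mA.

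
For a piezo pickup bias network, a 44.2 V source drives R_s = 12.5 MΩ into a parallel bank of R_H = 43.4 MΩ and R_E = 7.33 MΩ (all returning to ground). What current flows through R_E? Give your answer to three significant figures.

Combine the parallel branches: R_p = (1/43.4 + 1/7.33)⁻¹ = 6.271 MΩ.
V_A by voltage divider: V_A = 44.2 × 6.271/(12.5 + 6.271) = 14.77 V.
Branch current I = V_A/R_E = 14.77/7.33 = 2.014 µA.
(Equivalently: I_total = 2.355 µA, then current-divider fraction G_k/ΣG = 0.8555.)

I ≈ 2.01 µA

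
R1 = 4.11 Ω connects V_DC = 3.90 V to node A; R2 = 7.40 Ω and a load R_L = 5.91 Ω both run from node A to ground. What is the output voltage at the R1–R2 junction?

V_out ≈ 1.73 V

R2 ‖ R_L = (7.40 × 5.91)/(7.40 + 5.91) = 3.286 Ω.
Now apply the divider: V_out = 3.90 × 0.4443 = 1.733 V.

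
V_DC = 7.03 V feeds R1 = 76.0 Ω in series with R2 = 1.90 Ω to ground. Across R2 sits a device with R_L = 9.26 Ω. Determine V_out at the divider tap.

First combine the lower leg with the load: R2 ‖ R_L = 1.577 Ω.
Voltage divider with the loaded lower leg: V_out = 7.03 × 1.577/(76.0 + 1.577) = 7.03 × 0.02032 = 0.1429 V.

V_out ≈ 0.143 V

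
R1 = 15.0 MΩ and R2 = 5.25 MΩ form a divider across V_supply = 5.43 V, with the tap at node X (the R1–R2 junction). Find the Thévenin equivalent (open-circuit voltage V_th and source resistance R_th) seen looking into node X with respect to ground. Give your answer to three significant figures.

V_th ≈ 1.41 V, R_th ≈ 3.89 MΩ

With X open, the divider is unloaded: V_th = 5.43 × 5.25/20.25 = 1.408 V.
Looking into X with the source shorted: R_th = R1·R2/(R1+R2) = 15.00 × 5.25/20.25 = 3.889 MΩ.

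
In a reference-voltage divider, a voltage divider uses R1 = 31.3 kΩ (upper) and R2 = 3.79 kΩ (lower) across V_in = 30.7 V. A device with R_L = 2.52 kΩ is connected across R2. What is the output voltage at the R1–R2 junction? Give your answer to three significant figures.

V_out ≈ 1.42 V

First combine the lower leg with the load: R2 ‖ R_L = 1.514 kΩ.
Voltage divider with the loaded lower leg: V_out = 30.7 × 1.514/(31.3 + 1.514) = 30.7 × 0.04613 = 1.416 V.
(Unloaded it would be 3.32 V; the load pulls it down.)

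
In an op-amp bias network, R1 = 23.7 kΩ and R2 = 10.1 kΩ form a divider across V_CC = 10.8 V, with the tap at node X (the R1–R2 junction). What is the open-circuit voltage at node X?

V_th ≈ 3.23 V

V_th is the unloaded tap voltage: V_CC · R2/(R1+R2) = 10.8 × 0.2988 = 3.227 V.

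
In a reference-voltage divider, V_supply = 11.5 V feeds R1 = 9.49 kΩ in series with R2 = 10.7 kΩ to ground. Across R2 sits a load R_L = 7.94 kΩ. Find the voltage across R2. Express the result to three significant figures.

V_out ≈ 3.73 V

The load sits in parallel with R2, giving an effective lower resistance R2' = R2·R_L/(R2+R_L) = 4.558 kΩ.
Now apply the divider: V_out = 11.5 × 0.3245 = 3.731 V.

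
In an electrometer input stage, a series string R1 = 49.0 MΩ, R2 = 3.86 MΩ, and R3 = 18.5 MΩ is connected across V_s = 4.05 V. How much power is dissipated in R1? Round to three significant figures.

Series current I = V_s/ΣR = 4.05/71.36 = 0.05675 µA.
P(R1) = I²·R1 = (0.05675)² × 49.0 = 0.1578 µW.

P ≈ 0.158 µW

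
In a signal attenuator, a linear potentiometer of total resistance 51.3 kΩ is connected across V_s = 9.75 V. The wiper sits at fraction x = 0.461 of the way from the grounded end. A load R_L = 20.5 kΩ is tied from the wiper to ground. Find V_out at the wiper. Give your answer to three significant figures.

V_out ≈ 2.77 V

Lower segment x·R_p = 23.65 kΩ; upper segment (1−x)·R_p = 27.65 kΩ.
R_L loads the lower segment: effective lower R = 10.98 kΩ.
Loaded-divider output: V_out = 9.75 × 0.2843 = 2.771 V.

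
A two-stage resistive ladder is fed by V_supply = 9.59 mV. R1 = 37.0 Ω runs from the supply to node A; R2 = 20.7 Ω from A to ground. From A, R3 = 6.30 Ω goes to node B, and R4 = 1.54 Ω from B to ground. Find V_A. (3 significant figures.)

Looking into the second stage from A: R3 + R4 = 7.840 Ω appears in parallel with R2.
R2 ‖ (R3+R4) = 5.686 Ω.
First divider: V_A = V_supply · 5.686/(37.0 + 5.686) = 1.278 mV.

V_A ≈ 1.28 mV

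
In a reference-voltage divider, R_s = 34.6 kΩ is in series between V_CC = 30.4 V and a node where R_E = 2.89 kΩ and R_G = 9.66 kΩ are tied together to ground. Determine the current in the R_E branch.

Parallel bank: R_p = 1/(1/2.89 + 1/9.66) = 2.224 kΩ.
Node voltage V_A = V_CC · R_p/(R_s + R_p) = 30.4 × 0.06041 = 1.836 V.
I(R_E) = V_A / R_E = 1.836/2.89 = 0.6354 mA.
(Check via current divider: I_total = 0.8255 mA; share G_k/ΣG = 0.7697 → same result.)

I ≈ 0.635 mA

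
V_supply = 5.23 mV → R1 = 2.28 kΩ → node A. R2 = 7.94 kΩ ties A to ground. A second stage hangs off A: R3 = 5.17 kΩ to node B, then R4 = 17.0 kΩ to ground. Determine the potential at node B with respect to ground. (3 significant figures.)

V_B ≈ 2.89 mV

Node A sees R2 in parallel with the series input of stage 2, R3 + R4 = 22.17 kΩ.
Effective lower resistance at A: R2 ‖ 22.17 = 5.846 kΩ.
So V_A = 5.23 × 0.7194 = 3.763 mV.
Stage 2 is unloaded, so V_B = V_A · R4/(R3+R4) = 3.763 × 17.0/22.17 = 2.885 mV.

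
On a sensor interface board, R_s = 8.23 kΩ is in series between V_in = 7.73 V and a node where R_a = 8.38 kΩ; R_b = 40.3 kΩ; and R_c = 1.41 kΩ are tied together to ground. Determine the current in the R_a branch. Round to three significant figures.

I ≈ 0.115 mA

Equivalent of the parallel group: R_p = 1.172 kΩ.
Node voltage V_A = V_in · R_p/(R_s + R_p) = 7.73 × 0.1246 = 0.9635 V.
I(R_a) = V_A / R_a = 0.9635/8.38 = 0.1150 mA.
(Check via current divider: I_total = 0.8222 mA; share G_k/ΣG = 0.1398 → same result.)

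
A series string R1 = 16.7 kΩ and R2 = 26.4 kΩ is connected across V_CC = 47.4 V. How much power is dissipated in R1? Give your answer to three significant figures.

P ≈ 20.2 mW

ΣR = 43.10 kΩ → I = 47.4/43.10 = 1.100 mA.
V(R1) = I·R = 18.37 V; P = V·I = 18.37 × 1.100 = 20.20 mW.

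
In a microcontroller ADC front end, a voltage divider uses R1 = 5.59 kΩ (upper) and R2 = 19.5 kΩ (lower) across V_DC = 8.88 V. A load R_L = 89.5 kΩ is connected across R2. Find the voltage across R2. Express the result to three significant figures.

The load sits in parallel with R2, giving an effective lower resistance R2' = R2·R_L/(R2+R_L) = 16.01 kΩ.
Now apply the divider: V_out = 8.88 × 0.7412 = 6.582 V.

V_out ≈ 6.58 V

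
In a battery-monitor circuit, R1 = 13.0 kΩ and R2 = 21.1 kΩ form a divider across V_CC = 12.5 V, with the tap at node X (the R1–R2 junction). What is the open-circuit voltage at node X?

V_th ≈ 7.73 V

Open-circuit (no load on X): V_th = V_CC · R2/(R1 + R2) = 12.5 × 21.1/(13.00 + 21.1) = 7.735 V.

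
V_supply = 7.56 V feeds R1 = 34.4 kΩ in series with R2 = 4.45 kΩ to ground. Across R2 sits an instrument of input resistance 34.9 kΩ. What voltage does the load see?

V_out ≈ 0.778 V

The load sits in parallel with R2, giving an effective lower resistance R2' = R2·R_L/(R2+R_L) = 3.947 kΩ.
Voltage divider with the loaded lower leg: V_out = 7.56 × 3.947/(34.4 + 3.947) = 7.56 × 0.1029 = 0.7781 V.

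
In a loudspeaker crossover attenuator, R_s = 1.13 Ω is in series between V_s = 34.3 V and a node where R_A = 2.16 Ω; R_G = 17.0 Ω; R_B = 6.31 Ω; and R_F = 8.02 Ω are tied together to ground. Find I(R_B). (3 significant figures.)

Equivalent of the parallel group: R_p = 1.242 Ω.
V_A by voltage divider: V_A = 34.3 × 1.242/(1.13 + 1.242) = 17.96 V.
Branch current I = V_A/R_B = 17.96/6.31 = 2.847 A.
(Check via current divider: I_total = 14.46 A; share G_k/ΣG = 0.1969 → same result.)

I ≈ 2.85 A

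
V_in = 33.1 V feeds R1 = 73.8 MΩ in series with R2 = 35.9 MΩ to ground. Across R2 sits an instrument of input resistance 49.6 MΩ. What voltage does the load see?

V_out ≈ 7.28 V

The load sits in parallel with R2, giving an effective lower resistance R2' = R2·R_L/(R2+R_L) = 20.83 MΩ.
Now apply the divider: V_out = 33.1 × 0.2201 = 7.285 V.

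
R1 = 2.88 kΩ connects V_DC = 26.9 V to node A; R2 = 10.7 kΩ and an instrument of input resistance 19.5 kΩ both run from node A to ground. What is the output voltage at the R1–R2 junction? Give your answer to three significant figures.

V_out ≈ 19.0 V

The load sits in parallel with R2, giving an effective lower resistance R2' = R2·R_L/(R2+R_L) = 6.909 kΩ.
Voltage divider with the loaded lower leg: V_out = 26.9 × 6.909/(2.88 + 6.909) = 26.9 × 0.7058 = 18.99 V.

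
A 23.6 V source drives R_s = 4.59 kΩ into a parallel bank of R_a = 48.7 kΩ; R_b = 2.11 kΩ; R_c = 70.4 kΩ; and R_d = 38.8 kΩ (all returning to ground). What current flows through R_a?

I ≈ 0.140 mA

Equivalent of the parallel group: R_p = 1.871 kΩ.
V_A by voltage divider: V_A = 23.6 × 1.871/(4.59 + 1.871) = 6.834 V.
I(R_a) = V_A / R_a = 6.834/48.7 = 0.1403 mA.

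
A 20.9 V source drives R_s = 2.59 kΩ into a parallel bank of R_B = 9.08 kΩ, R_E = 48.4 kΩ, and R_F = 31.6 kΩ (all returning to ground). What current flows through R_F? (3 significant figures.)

Equivalent of the parallel group: R_p = 6.156 kΩ.
Node voltage V_A = V_CC · R_p/(R_s + R_p) = 20.9 × 0.7039 = 14.71 V.
Branch current I = V_A/R_F = 14.71/31.6 = 0.4655 mA.

I ≈ 0.466 mA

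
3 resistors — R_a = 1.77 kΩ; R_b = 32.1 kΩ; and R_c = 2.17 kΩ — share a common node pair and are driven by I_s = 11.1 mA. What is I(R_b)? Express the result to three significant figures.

I ≈ 0.327 mA

ΣG = 1/1.77 + 1/32.1 + 1/2.17 = 1.057.
R_b takes the fraction G_k/ΣG = 0.03115/1.057 = 0.02947, so I = 11.1 × 0.02947 = 0.3272 mA.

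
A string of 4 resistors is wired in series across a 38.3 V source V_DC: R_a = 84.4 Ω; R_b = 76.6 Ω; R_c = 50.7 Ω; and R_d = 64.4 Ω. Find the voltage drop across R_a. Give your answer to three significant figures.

Total series resistance ΣR = 84.4 + 76.6 + 50.7 + 64.4 = 276.1 Ω.
Voltage divider: V = V_DC · (84.40 / 276.1) = 38.3 × 0.3057 = 11.71 V.

V ≈ 11.7 V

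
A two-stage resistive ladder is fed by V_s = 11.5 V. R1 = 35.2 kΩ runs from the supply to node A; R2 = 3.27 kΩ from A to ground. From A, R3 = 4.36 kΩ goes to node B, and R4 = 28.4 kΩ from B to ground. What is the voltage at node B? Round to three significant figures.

V_B ≈ 0.776 V

The second stage (R3 + R4 = 32.76 kΩ) loads node A in parallel with R2.
Effective lower resistance at A: R2 ‖ 32.76 = 2.973 kΩ.
So V_A = 11.5 × 0.07789 = 0.8957 V.
V_B = V_A × 0.8669 = 0.7765 V.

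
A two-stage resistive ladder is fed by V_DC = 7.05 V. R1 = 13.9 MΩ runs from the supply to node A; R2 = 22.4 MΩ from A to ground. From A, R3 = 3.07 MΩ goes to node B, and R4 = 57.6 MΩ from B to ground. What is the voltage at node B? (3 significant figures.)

The second stage (R3 + R4 = 60.67 MΩ) loads node A in parallel with R2.
R2 ‖ (R3+R4) = 16.36 MΩ.
First divider: V_A = V_DC · 16.36/(13.9 + 16.36) = 3.812 V.
Then the unloaded second divider: V_B = V_A × R4/(R3+R4) = 3.812 × 0.9494 = 3.619 V.

V_B ≈ 3.62 V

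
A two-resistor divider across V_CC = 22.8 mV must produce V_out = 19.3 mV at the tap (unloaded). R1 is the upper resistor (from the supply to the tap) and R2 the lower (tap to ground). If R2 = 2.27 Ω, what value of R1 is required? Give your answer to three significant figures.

R1 ≈ 0.412 Ω

The divider ratio is R2/(R1+R2) = 19.3/22.8 = 0.8465.
Rearranging, R1 = R2·(1−k)/k = 2.27 × 0.1813 = 0.4117 Ω.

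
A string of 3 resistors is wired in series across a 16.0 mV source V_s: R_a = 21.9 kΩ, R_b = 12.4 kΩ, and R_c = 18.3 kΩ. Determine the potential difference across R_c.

V ≈ 5.57 mV

Total series resistance ΣR = 21.9 + 12.4 + 18.3 = 52.60 kΩ.
Voltage divider: V = V_s · (18.30 / 52.60) = 16.0 × 0.3479 = 5.567 mV.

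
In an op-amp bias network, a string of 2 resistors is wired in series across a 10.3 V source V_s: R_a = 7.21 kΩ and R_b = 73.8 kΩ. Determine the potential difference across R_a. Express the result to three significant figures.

V ≈ 0.917 V

ΣR = 7.21 + 73.8 = 81.01 kΩ.
Voltage divider: V = V_s · (7.210 / 81.01) = 10.3 × 0.08900 = 0.9167 V.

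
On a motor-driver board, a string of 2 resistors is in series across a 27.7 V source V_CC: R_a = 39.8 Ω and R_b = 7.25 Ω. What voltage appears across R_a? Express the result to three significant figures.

V ≈ 23.4 V

ΣR = 39.8 + 7.25 = 47.05 Ω.
By the voltage-divider rule, V = 27.7 × 39.80/47.05 = 23.43 V.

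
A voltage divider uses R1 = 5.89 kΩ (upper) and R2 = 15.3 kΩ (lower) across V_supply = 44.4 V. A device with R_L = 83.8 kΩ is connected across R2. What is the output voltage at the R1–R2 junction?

The load sits in parallel with R2, giving an effective lower resistance R2' = R2·R_L/(R2+R_L) = 12.94 kΩ.
Voltage divider with the loaded lower leg: V_out = 44.4 × 12.94/(5.89 + 12.94) = 44.4 × 0.6872 = 30.51 V.

V_out ≈ 30.5 V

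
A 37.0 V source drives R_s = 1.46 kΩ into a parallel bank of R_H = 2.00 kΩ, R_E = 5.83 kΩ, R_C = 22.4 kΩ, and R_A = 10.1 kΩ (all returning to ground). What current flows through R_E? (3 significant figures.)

Combine the parallel branches: R_p = (1/2.00 + 1/5.83 + 1/22.4 + 1/10.1)⁻¹ = 1.227 kΩ.
V_A by voltage divider: V_A = 37.0 × 1.227/(1.46 + 1.227) = 16.89 V.
Branch current I = V_A/R_E = 16.89/5.83 = 2.898 mA.
(Check via current divider: I_total = 13.77 mA; share G_k/ΣG = 0.2104 → same result.)

I ≈ 2.90 mA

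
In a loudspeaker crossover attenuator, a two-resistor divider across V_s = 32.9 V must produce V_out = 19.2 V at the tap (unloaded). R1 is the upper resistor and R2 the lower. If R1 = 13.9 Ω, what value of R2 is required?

R2 ≈ 19.5 Ω

The divider ratio is R2/(R1+R2) = 19.2/32.9 = 0.5836.
R2 = R1 · 0.5836/(1 − 0.5836) = 19.48 Ω.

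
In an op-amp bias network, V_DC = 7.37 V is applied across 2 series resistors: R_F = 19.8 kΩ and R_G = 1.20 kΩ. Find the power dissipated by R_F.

Series current I = V_DC/ΣR = 7.37/21.00 = 0.3510 mA.
P = I²R = 0.1232 × 19.8 = 2.439 mW.

P ≈ 2.44 mW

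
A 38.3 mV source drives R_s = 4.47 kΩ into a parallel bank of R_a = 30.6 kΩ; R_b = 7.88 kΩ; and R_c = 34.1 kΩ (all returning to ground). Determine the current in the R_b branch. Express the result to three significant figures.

I ≈ 2.64 µA

Equivalent of the parallel group: R_p = 5.294 kΩ.
Node voltage V_A = V_in · R_p/(R_s + R_p) = 38.3 × 0.5422 = 20.77 mV.
I(R_b) = V_A / R_b = 20.77/7.88 = 2.635 µA.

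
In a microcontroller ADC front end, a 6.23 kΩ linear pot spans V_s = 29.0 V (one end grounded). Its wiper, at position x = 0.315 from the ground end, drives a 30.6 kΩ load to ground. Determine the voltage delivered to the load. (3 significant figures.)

Split the track: R_lower = x·R_p = 1.962 kΩ, R_upper = (1−x)·R_p = 4.268 kΩ.
(x·R_p) ‖ R_L = 1.844 kΩ.
V_out = 29.0 × 1.844/(4.268 + 1.844) = 8.751 V.

V_out ≈ 8.75 V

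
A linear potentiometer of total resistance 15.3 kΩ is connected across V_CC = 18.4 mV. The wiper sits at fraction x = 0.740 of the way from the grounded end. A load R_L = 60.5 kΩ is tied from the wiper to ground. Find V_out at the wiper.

Lower segment x·R_p = 11.32 kΩ; upper segment (1−x)·R_p = 3.978 kΩ.
R_L loads the lower segment: effective lower R = 9.537 kΩ.
Loaded-divider output: V_out = 18.4 × 0.7057 = 12.98 mV.

V_out ≈ 13.0 mV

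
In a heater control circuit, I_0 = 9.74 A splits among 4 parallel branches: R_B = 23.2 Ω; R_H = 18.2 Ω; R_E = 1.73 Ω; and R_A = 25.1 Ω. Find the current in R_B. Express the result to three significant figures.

Conductances: ΣG = 1/23.2 + 1/18.2 + 1/1.73 + 1/25.1 = 0.7159 (1/Ω).
R_B takes the fraction G_k/ΣG = 0.04310/0.7159 = 0.06021, so I = 9.74 × 0.06021 = 0.5864 A.

I ≈ 0.586 A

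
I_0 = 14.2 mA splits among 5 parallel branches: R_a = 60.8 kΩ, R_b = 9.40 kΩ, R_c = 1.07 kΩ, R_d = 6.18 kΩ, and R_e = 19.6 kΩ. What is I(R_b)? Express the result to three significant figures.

Conductances: ΣG = 1/60.8 + 1/9.40 + 1/1.07 + 1/6.18 + 1/19.6 = 1.270 (1/kΩ).
Current divider: I(R_b) = I_0 · G_k/ΣG = 14.2 × (0.1064/1.270) = 14.2 × 0.08375 = 1.189 mA.

I ≈ 1.19 mA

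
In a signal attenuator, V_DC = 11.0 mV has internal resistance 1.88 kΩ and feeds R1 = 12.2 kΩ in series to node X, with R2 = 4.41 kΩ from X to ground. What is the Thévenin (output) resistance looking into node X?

R1' = 1.88 + 12.2 = 14.08 kΩ (source resistance + R1).
Looking into X with the source shorted: R_th = R1'·R2/(R1'+R2) = 14.08 × 4.41/18.49 = 3.358 kΩ.

R_th ≈ 3.36 kΩ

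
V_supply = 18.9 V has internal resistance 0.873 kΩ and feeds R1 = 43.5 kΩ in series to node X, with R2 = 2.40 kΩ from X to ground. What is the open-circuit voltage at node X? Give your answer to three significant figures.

R1' = 0.873 + 43.5 = 44.37 kΩ (source resistance + R1).
Open-circuit (no load on X): V_th = V_supply · R2/(R1' + R2) = 18.9 × 2.40/(44.37 + 2.40) = 0.9698 V.

V_th ≈ 0.970 V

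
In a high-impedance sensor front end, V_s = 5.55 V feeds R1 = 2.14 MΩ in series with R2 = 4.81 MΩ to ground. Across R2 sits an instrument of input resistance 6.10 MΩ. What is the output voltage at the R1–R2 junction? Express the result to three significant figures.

The load sits in parallel with R2, giving an effective lower resistance R2' = R2·R_L/(R2+R_L) = 2.689 MΩ.
Then V_out = V_s · R2'/(R1 + R2') = 5.55 × 2.689/4.829 = 3.091 V.

V_out ≈ 3.09 V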